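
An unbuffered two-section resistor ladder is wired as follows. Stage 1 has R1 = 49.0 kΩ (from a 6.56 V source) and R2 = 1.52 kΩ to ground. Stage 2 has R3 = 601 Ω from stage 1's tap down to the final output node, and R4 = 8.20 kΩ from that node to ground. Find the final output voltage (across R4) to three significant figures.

V_out ≈ 0.158 V

Stage 2 presents R3+R4 = 8801 Ω as a load on stage 1's tap.
Stage 1's lower leg becomes R2‖(R3+R4) = 1296 Ω, so V_mid = 6.56 × 1296/50300 = 0.1691 V.
Stage 2 is itself unloaded: V_out = V_mid × R4/(R3+R4) = 0.1691 × 8200/8801 = 0.158 V.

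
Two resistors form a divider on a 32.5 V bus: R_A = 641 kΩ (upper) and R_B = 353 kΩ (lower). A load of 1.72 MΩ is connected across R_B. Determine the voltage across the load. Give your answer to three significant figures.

V_out ≈ 10.2 V

The load sits in parallel with R_B: R_B‖R_L = (353 × 1720) / (353 + 1720) = 292.9 kΩ.
V_out = 32.5 × 292.9 / (641 + 292.9) = 32.5 × 292.9/933.9 = 10.2 V.
(Unloaded it would have been 11.5 V.)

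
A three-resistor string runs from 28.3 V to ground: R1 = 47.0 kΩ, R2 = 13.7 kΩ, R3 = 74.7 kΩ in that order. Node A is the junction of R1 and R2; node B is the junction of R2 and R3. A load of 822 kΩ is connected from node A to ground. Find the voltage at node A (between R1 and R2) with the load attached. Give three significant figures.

V ≈ 17.8 V

Below node A the series string R2+R3 = 88.40 kΩ sits in parallel with the 822 kΩ load: 79.82 kΩ.
V_A = 28.3 × 79.82/(47.0 + 79.82) = 17.8 V.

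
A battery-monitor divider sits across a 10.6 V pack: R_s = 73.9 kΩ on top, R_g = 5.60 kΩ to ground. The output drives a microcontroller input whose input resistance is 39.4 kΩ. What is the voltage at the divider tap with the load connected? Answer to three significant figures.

The load sits in parallel with R_g: R_g‖R_L = (5.60 × 39.4) / (5.60 + 39.4) = 4.903 kΩ.
V_out = 10.6 × 4.903 / (73.9 + 4.903) = 10.6 × 4.903/78.80 = 0.660 V.
(Unloaded it would have been 0.747 V.)

V_out ≈ 0.660 V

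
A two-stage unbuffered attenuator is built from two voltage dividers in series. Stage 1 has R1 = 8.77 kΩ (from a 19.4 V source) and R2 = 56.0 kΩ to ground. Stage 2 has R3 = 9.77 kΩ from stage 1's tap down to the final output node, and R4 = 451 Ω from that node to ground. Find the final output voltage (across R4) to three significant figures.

Stage 2 presents R3+R4 = 10220 Ω as a load on stage 1's tap.
Stage 1's lower leg becomes R2‖(R3+R4) = 8643 Ω, so V_mid = 19.4 × 8643/17410 = 9.629 V.
Stage 2 is itself unloaded: V_out = V_mid × R4/(R3+R4) = 9.629 × 451/10220 = 0.425 V.

V_out ≈ 0.425 V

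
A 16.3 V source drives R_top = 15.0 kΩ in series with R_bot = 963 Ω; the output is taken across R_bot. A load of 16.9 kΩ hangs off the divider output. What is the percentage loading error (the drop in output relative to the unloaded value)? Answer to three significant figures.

5.08 %

The divider's output (Thévenin) resistance is R_top‖R_bot = 904.9 Ω.
Fractional drop under load = R_th/(R_th + R_L) = 904.9 / (904.9 + 16900) = 0.05082.
So the output falls by 5.08 %.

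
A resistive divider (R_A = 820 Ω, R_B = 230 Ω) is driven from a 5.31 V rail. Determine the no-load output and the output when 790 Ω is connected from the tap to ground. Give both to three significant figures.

Unloaded: 1.16 V; loaded: 0.948 V

Open-circuit: V = 5.31 × 230/(820 + 230) = 1.16 V.
With the load, R_B becomes R_B‖R_L = 178.1 Ω, so V = 5.31 × 178.1/998.1 = 0.948 V.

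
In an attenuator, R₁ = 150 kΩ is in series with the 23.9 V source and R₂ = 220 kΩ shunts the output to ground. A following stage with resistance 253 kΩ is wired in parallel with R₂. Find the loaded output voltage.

The load sits in parallel with R₂: R₂‖R_L = (220 × 253) / (220 + 253) = 117.7 kΩ.
V_out = 23.9 × 117.7 / (150 + 117.7) = 23.9 × 117.7/267.7 = 10.5 V.

V_out ≈ 10.5 V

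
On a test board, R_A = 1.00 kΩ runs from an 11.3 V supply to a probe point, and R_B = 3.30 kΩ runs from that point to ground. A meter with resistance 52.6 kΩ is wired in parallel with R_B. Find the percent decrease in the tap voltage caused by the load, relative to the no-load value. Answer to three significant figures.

1.44 %

The divider's output (Thévenin) resistance is R_A‖R_B = 0.7674 kΩ.
Fractional drop under load = R_th/(R_th + R_L) = 0.7674 / (0.7674 + 52.6) = 0.01438.
So the output falls by 1.44 %.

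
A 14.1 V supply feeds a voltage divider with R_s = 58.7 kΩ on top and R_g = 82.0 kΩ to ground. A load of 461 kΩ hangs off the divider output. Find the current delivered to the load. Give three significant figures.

I_L ≈ 0.0166 mA

R_g‖R_L = 69.62 kΩ; V_out = 14.1 × 69.62/128.3 = 7.650 V.
I_L = V_out / R_L = 7.650 / 461 kΩ = 0.0166 mA.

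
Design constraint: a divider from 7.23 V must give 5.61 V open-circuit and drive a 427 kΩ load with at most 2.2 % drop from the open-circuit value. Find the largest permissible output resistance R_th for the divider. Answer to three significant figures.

R_th ≤ 9.61 kΩ

Loading drop = R_th/(R_th + R_L) ≤ 0.0220, so R_th ≤ R_L · ε/(1−ε) = 427 kΩ × 0.0220/0.9780 = 9.61 kΩ.
(Any R1, R2 with R2/(R1+R2) = 0.776 and R1‖R2 ≤ 9.61 kΩ will meet the spec.)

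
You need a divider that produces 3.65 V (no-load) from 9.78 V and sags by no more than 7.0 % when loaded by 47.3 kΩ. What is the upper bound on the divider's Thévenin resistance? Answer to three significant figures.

Loading drop = R_th/(R_th + R_L) ≤ 0.0700, so R_th ≤ R_L · ε/(1−ε) = 47.3 kΩ × 0.0700/0.9300 = 3.56 kΩ.
(Any R1, R2 with R2/(R1+R2) = 0.373 and R1‖R2 ≤ 3.56 kΩ will meet the spec.)

R_th ≤ 3.56 kΩ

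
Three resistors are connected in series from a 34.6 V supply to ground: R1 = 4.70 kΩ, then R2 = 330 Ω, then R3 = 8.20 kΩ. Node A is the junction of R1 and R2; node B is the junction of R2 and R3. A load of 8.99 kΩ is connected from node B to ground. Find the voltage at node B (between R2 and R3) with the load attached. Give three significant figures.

V ≈ 15.9 V

At node B, R3 is in parallel with the load: R3‖R_L = 4288 Ω.
Below node A the resistance is R2 + (R3‖R_L) = 4618 Ω, so V_A = 34.6 × 4618/9318 = 17.15 V.
Then V_B = V_A × (R3‖R_L)/(R2 + R3‖R_L) = 17.15 × 4288/4618 = 15.9 V.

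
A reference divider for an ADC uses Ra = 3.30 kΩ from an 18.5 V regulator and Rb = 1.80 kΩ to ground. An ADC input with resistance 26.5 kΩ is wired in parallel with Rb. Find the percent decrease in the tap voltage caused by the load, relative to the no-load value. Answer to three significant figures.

4.21 %

The divider's output (Thévenin) resistance is Ra‖Rb = 1.165 kΩ.
Fractional drop under load = R_th/(R_th + R_L) = 1.165 / (1.165 + 26.5) = 0.04210.
So the output falls by 4.21 %.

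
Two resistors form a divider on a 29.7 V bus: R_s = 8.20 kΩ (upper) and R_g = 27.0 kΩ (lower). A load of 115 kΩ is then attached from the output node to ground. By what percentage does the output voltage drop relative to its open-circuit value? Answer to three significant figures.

5.19 %

The divider's output (Thévenin) resistance is R_s‖R_g = 6.290 kΩ.
Fractional drop under load = R_th/(R_th + R_L) = 6.290 / (6.290 + 115) = 0.05186.
So the output falls by 5.19 %.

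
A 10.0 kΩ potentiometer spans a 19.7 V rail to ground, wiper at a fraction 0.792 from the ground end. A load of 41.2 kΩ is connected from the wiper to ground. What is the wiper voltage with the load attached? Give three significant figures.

V ≈ 15.0 V

The wiper splits the pot into (1−α)R = 2.080 kΩ above and αR = 7.920 kΩ below.
Lower section ‖ load = 6.643 kΩ.
V_wiper = 19.7 × 6.643/(2.080 + 6.643) = 15.0 V.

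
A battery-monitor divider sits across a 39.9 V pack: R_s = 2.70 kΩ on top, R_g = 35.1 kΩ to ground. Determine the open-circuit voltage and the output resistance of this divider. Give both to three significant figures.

V_th = 37.0 V, R_th = 2.51 kΩ

V_th is the open-circuit tap voltage: 39.9 × 35.1/(2.70 + 35.1) = 37.0 V.
With the supply zeroed, R_s and R_g appear in parallel from the tap: R_th = R_s‖R_g = (2.70 × 35.1)/37.80 = 2.51 kΩ.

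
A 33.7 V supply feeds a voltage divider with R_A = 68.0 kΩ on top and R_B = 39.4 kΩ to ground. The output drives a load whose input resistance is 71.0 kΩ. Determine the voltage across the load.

V_out ≈ 9.15 V

The load sits in parallel with R_B: R_B‖R_L = (39.4 × 71.0) / (39.4 + 71.0) = 25.34 kΩ.
V_out = 33.7 × 25.34 / (68.0 + 25.34) = 33.7 × 25.34/93.34 = 9.15 V.
(Unloaded it would have been 12.4 V.)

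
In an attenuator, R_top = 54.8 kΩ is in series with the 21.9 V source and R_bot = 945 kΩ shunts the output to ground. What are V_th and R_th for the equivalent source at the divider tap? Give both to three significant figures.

V_th is the open-circuit tap voltage: 21.9 × 945/(54.8 + 945) = 20.7 V.
With the supply zeroed, R_top and R_bot appear in parallel from the tap: R_th = R_top‖R_bot = (54.8 × 945)/999.8 = 51.8 kΩ.

V_th = 20.7 V, R_th = 51.8 kΩ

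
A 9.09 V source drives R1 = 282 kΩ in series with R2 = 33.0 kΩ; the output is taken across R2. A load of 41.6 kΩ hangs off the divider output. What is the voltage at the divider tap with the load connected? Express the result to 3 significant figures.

The load sits in parallel with R2: R2‖R_L = (33.0 × 41.6) / (33.0 + 41.6) = 18.40 kΩ.
V_out = 9.09 × 18.40 / (282 + 18.40) = 9.09 × 18.40/300.4 = 0.557 V.

V_out ≈ 0.557 V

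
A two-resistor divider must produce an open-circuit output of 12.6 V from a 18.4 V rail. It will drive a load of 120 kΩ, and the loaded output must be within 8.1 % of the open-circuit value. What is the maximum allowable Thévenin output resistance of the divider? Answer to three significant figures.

Loading drop = R_th/(R_th + R_L) ≤ 0.0810, so R_th ≤ R_L · ε/(1−ε) = 120 kΩ × 0.0810/0.9190 = 10.6 kΩ.

R_th ≤ 10.6 kΩ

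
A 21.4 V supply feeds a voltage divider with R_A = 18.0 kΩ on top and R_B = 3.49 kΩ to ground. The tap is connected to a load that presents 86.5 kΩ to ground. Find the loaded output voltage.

V_out ≈ 3.36 V

The load sits in parallel with R_B: R_B‖R_L = (3.49 × 86.5) / (3.49 + 86.5) = 3.355 kΩ.
V_out = 21.4 × 3.355 / (18.0 + 3.355) = 21.4 × 3.355/21.35 = 3.36 V.
(Unloaded it would have been 3.48 V.)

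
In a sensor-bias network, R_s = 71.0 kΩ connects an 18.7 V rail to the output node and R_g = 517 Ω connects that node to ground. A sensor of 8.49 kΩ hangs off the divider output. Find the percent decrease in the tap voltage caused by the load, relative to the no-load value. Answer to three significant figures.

5.70 %

The divider's output (Thévenin) resistance is R_s‖R_g = 513.3 Ω.
Fractional drop under load = R_th/(R_th + R_L) = 513.3 / (513.3 + 8490) = 0.05701.
So the output falls by 5.70 %.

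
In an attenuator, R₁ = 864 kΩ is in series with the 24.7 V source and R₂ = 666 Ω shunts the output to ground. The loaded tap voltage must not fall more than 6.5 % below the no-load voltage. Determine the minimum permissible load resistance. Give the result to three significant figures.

Output resistance R_th = R₁‖R₂ = (864000 × 666)/864700 = 665.5 Ω.
The fractional drop is R_th/(R_th + R_L); requiring this ≤ 0.0650 gives R_L ≥ R_th(1/0.0650 − 1) = 665.5 × 14.38 = 9.57 kΩ.

R_L(min) ≈ 9.57 kΩ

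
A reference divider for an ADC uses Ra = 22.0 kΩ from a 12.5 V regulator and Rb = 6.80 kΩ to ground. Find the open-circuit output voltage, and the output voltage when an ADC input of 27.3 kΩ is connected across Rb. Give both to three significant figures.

Unloaded: 2.95 V; loaded: 2.48 V

Open-circuit: V = 12.5 × 6.80/(22.0 + 6.80) = 2.95 V.
With the load, Rb becomes Rb‖R_L = 5.444 kΩ, so V = 12.5 × 5.444/27.44 = 2.48 V.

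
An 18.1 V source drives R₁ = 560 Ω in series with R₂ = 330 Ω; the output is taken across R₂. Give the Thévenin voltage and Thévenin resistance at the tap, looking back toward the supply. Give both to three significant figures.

V_th = 6.71 V, R_th = 208 Ω

V_th is the open-circuit tap voltage: 18.1 × 330/(560 + 330) = 6.71 V.
With the supply zeroed, R₁ and R₂ appear in parallel from the tap: R_th = R₁‖R₂ = (560 × 330)/890.0 = 208 Ω.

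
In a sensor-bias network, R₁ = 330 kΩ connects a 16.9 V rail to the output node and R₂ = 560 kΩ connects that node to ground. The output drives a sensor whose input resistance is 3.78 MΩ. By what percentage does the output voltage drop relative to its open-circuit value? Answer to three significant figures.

5.21 %

The divider's output (Thévenin) resistance is R₁‖R₂ = 207.6 kΩ.
Fractional drop under load = R_th/(R_th + R_L) = 207.6 / (207.6 + 3780) = 0.05207.
So the output falls by 5.21 %.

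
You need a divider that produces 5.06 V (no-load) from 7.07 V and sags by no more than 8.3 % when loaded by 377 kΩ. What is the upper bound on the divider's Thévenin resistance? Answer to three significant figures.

R_th ≤ 34.1 kΩ

Loading drop = R_th/(R_th + R_L) ≤ 0.0830, so R_th ≤ R_L · ε/(1−ε) = 377 kΩ × 0.0830/0.9170 = 34.1 kΩ.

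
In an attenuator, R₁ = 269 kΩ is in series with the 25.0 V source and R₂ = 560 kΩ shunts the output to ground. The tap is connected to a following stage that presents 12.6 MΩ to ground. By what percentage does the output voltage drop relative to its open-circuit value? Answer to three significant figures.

The divider's output (Thévenin) resistance is R₁‖R₂ = 181.7 kΩ.
Fractional drop under load = R_th/(R_th + R_L) = 181.7 / (181.7 + 12600) = 0.01422.
So the output falls by 1.42 %.

1.42 %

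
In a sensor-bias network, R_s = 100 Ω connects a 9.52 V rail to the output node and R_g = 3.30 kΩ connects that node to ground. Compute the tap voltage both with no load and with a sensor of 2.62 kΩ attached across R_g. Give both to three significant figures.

Unloaded: 9.24 V; loaded: 8.91 V

Open-circuit: V = 9.52 × 3300/(100 + 3300) = 9.24 V.
With the load, R_g becomes R_g‖R_L = 1460 Ω, so V = 9.52 × 1460/1560 = 8.91 V.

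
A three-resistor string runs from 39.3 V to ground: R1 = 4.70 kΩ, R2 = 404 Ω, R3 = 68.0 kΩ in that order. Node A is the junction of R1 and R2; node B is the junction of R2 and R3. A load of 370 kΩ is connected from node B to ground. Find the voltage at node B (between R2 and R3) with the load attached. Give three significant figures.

V ≈ 36.1 V

At node B, R3 is in parallel with the load: R3‖R_L = 57440 Ω.
Below node A the resistance is R2 + (R3‖R_L) = 57850 Ω, so V_A = 39.3 × 57850/62550 = 36.35 V.
Then V_B = V_A × (R3‖R_L)/(R2 + R3‖R_L) = 36.35 × 57440/57850 = 36.1 V.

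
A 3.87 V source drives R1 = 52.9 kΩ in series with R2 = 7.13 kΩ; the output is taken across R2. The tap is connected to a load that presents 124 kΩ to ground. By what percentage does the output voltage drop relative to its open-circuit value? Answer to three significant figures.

The divider's output (Thévenin) resistance is R1‖R2 = 6.283 kΩ.
Fractional drop under load = R_th/(R_th + R_L) = 6.283 / (6.283 + 124) = 0.04823.
So the output falls by 4.82 %.

4.82 %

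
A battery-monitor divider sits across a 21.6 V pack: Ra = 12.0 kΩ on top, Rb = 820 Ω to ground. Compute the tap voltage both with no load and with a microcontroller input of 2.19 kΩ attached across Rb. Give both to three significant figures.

Unloaded: 1.38 V; loaded: 1.02 V

Open-circuit: V = 21.6 × 820/(12000 + 820) = 1.38 V.
With the load, Rb becomes Rb‖R_L = 596.6 Ω, so V = 21.6 × 596.6/12600 = 1.02 V.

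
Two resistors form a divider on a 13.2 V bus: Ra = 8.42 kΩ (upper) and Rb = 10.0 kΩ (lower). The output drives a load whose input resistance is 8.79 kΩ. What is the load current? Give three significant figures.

Rb‖R_L = 4.678 kΩ; V_out = 13.2 × 4.678/13.10 = 4.714 V.
I_L = V_out / R_L = 4.714 / 8.79 kΩ = 0.536 mA.

I_L ≈ 0.536 mA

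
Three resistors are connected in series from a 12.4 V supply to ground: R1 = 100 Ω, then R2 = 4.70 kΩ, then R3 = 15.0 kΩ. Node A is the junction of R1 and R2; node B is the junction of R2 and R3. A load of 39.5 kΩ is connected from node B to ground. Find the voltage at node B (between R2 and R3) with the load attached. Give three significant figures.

At node B, R3 is in parallel with the load: R3‖R_L = 10870 Ω.
Below node A the resistance is R2 + (R3‖R_L) = 15570 Ω, so V_A = 12.4 × 15570/15670 = 12.32 V.
Then V_B = V_A × (R3‖R_L)/(R2 + R3‖R_L) = 12.32 × 10870/15570 = 8.60 V.

V ≈ 8.60 V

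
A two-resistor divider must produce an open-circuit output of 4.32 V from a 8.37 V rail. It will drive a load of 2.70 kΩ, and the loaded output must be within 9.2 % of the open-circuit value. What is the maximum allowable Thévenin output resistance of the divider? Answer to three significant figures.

R_th ≤ 274 Ω

Loading drop = R_th/(R_th + R_L) ≤ 0.0920, so R_th ≤ R_L · ε/(1−ε) = 2.70 kΩ × 0.0920/0.9080 = 274 Ω.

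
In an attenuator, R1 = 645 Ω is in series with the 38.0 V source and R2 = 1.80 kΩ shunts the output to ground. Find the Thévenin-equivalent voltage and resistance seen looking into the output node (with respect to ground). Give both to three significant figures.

V_th = 28.0 V, R_th = 475 Ω

V_th is the open-circuit tap voltage: 38.0 × 1800/(645 + 1800) = 28.0 V.
With the supply zeroed, R1 and R2 appear in parallel from the tap: R_th = R1‖R2 = (645 × 1800)/2445 = 475 Ω.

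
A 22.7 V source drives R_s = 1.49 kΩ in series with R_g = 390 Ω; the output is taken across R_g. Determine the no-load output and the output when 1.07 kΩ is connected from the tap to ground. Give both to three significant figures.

Unloaded: 4.71 V; loaded: 3.65 V

Open-circuit: V = 22.7 × 390/(1490 + 390) = 4.71 V.
With the load, R_g becomes R_g‖R_L = 285.8 Ω, so V = 22.7 × 285.8/1776 = 3.65 V.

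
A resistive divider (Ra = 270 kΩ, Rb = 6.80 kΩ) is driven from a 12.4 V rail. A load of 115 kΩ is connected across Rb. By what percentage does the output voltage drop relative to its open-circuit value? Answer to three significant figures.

The divider's output (Thévenin) resistance is Ra‖Rb = 6.633 kΩ.
Fractional drop under load = R_th/(R_th + R_L) = 6.633 / (6.633 + 115) = 0.05453.
So the output falls by 5.45 %.

5.45 %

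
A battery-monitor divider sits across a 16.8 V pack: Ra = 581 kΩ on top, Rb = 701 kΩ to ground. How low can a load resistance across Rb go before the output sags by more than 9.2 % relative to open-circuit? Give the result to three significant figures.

R_L(min) ≈ 3.14 MΩ

Output resistance R_th = Ra‖Rb = (581 × 701)/1282 = 317.7 kΩ.
The fractional drop is R_th/(R_th + R_L); requiring this ≤ 0.0920 gives R_L ≥ R_th(1/0.0920 − 1) = 317.7 × 9.870 = 3.14 MΩ.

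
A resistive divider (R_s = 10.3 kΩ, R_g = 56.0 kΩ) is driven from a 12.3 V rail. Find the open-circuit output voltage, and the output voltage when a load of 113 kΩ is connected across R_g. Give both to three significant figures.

Unloaded: 10.4 V; loaded: 9.65 V

Open-circuit: V = 12.3 × 56.0/(10.3 + 56.0) = 10.4 V.
With the load, R_g becomes R_g‖R_L = 37.44 kΩ, so V = 12.3 × 37.44/47.74 = 9.65 V.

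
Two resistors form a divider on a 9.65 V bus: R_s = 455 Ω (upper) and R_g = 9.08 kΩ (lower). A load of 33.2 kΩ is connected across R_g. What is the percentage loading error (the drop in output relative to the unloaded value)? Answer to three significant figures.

1.29 %

The divider's output (Thévenin) resistance is R_s‖R_g = 433.3 Ω.
Fractional drop under load = R_th/(R_th + R_L) = 433.3 / (433.3 + 33200) = 0.01288.
So the output falls by 1.29 %.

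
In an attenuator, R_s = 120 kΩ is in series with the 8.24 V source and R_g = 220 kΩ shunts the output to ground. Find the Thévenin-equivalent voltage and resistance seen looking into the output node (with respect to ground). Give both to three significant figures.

V_th is the open-circuit tap voltage: 8.24 × 220/(120 + 220) = 5.33 V.
With the supply zeroed, R_s and R_g appear in parallel from the tap: R_th = R_s‖R_g = (120 × 220)/340.0 = 77.6 kΩ.

V_th = 5.33 V, R_th = 77.6 kΩ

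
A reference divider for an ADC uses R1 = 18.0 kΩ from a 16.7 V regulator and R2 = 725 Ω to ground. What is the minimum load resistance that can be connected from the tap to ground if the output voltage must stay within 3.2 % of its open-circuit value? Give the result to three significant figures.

R_L(min) ≈ 21.1 kΩ

Output resistance R_th = R1‖R2 = (18000 × 725)/18720 = 696.9 Ω.
The fractional drop is R_th/(R_th + R_L); requiring this ≤ 0.0320 gives R_L ≥ R_th(1/0.0320 − 1) = 696.9 × 30.25 = 21.1 kΩ.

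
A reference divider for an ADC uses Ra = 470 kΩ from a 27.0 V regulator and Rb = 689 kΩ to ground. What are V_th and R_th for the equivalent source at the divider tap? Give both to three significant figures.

V_th is the open-circuit tap voltage: 27.0 × 689/(470 + 689) = 16.1 V.
With the supply zeroed, Ra and Rb appear in parallel from the tap: R_th = Ra‖Rb = (470 × 689)/1159 = 279 kΩ.

V_th = 16.1 V, R_th = 279 kΩ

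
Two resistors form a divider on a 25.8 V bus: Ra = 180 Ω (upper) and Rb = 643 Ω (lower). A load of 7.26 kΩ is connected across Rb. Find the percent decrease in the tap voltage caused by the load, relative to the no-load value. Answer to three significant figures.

The divider's output (Thévenin) resistance is Ra‖Rb = 140.6 Ω.
Fractional drop under load = R_th/(R_th + R_L) = 140.6 / (140.6 + 7260) = 0.01900.
So the output falls by 1.90 %.

1.90 %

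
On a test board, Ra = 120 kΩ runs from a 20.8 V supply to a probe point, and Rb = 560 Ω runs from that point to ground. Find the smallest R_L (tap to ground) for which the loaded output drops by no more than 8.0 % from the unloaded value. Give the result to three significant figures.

Output resistance R_th = Ra‖Rb = (120000 × 560)/120600 = 557.4 Ω.
The fractional drop is R_th/(R_th + R_L); requiring this ≤ 0.0800 gives R_L ≥ R_th(1/0.0800 − 1) = 557.4 × 11.50 = 6.41 kΩ.

R_L(min) ≈ 6.41 kΩ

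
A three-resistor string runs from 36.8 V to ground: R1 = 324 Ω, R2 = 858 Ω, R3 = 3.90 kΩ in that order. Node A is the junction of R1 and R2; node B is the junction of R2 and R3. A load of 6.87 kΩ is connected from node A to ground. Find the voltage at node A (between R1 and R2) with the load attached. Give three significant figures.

Below node A the series string R2+R3 = 4758 Ω sits in parallel with the 6870 Ω load: 2811 Ω.
V_A = 36.8 × 2811/(324 + 2811) = 33.0 V.

V ≈ 33.0 V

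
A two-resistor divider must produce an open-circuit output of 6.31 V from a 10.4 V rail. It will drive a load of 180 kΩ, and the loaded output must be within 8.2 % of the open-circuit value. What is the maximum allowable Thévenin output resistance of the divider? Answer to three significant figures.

Loading drop = R_th/(R_th + R_L) ≤ 0.0820, so R_th ≤ R_L · ε/(1−ε) = 180 kΩ × 0.0820/0.9180 = 16.1 kΩ.

R_th ≤ 16.1 kΩ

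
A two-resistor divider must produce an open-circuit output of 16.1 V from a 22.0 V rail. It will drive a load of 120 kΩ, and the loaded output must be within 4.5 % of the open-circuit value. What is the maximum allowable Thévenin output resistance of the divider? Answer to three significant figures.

R_th ≤ 5.65 kΩ

Loading drop = R_th/(R_th + R_L) ≤ 0.0450, so R_th ≤ R_L · ε/(1−ε) = 120 kΩ × 0.0450/0.9550 = 5.65 kΩ.
(Any R1, R2 with R2/(R1+R2) = 0.732 and R1‖R2 ≤ 5.65 kΩ will meet the spec.)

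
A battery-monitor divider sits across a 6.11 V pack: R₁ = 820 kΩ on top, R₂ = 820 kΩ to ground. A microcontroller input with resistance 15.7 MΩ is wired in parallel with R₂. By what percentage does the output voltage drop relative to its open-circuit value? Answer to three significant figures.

The divider's output (Thévenin) resistance is R₁‖R₂ = 410.0 kΩ.
Fractional drop under load = R_th/(R_th + R_L) = 410.0 / (410.0 + 15700) = 0.02545.
So the output falls by 2.55 %.

2.55 %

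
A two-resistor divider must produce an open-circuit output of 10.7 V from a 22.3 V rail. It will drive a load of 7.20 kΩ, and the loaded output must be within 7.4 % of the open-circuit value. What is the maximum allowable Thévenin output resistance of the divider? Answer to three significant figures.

R_th ≤ 575 Ω

Loading drop = R_th/(R_th + R_L) ≤ 0.0740, so R_th ≤ R_L · ε/(1−ε) = 7.20 kΩ × 0.0740/0.9260 = 575 Ω.
(Any R1, R2 with R2/(R1+R2) = 0.480 and R1‖R2 ≤ 575 Ω will meet the spec.)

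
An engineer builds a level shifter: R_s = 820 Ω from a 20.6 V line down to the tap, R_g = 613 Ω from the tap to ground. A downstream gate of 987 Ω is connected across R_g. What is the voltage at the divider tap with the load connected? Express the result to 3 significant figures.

The load sits in parallel with R_g: R_g‖R_L = (613 × 987) / (613 + 987) = 378.1 Ω.
V_out = 20.6 × 378.1 / (820 + 378.1) = 20.6 × 378.1/1198 = 6.50 V.
(Unloaded it would have been 8.81 V.)

V_out ≈ 6.50 V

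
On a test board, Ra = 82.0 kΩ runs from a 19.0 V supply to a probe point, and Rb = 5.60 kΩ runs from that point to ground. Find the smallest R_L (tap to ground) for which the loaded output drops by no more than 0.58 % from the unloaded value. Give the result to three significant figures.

Output resistance R_th = Ra‖Rb = (82.0 × 5.60)/87.60 = 5.242 kΩ.
The fractional drop is R_th/(R_th + R_L); requiring this ≤ 0.00580 gives R_L ≥ R_th(1/0.00580 − 1) = 5.242 × 171.4 = 899 kΩ.

R_L(min) ≈ 899 kΩ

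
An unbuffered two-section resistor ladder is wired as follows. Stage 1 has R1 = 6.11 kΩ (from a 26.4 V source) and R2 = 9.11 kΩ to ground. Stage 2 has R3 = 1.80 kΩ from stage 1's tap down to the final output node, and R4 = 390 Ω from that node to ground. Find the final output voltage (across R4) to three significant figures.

V_out ≈ 1.05 V

Stage 2 presents R3+R4 = 2190 Ω as a load on stage 1's tap.
Stage 1's lower leg becomes R2‖(R3+R4) = 1766 Ω, so V_mid = 26.4 × 1766/7876 = 5.918 V.
Stage 2 is itself unloaded: V_out = V_mid × R4/(R3+R4) = 5.918 × 390/2190 = 1.05 V.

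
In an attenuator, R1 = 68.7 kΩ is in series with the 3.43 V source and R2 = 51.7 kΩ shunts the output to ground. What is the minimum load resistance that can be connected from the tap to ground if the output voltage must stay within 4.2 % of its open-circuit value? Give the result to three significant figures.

Output resistance R_th = R1‖R2 = (68.7 × 51.7)/120.4 = 29.50 kΩ.
The fractional drop is R_th/(R_th + R_L); requiring this ≤ 0.0420 gives R_L ≥ R_th(1/0.0420 − 1) = 29.50 × 22.81 = 673 kΩ.

R_L(min) ≈ 673 kΩ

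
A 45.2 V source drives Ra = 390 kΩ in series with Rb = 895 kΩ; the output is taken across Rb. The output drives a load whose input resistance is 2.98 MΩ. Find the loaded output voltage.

V_out ≈ 28.9 V

The load sits in parallel with Rb: Rb‖R_L = (895 × 2980) / (895 + 2980) = 688.3 kΩ.
V_out = 45.2 × 688.3 / (390 + 688.3) = 45.2 × 688.3/1078 = 28.9 V.
(Unloaded it would have been 31.5 V.)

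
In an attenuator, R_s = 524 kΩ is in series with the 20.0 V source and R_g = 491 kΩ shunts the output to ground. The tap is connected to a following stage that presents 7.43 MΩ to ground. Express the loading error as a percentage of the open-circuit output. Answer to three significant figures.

The divider's output (Thévenin) resistance is R_s‖R_g = 253.5 kΩ.
Fractional drop under load = R_th/(R_th + R_L) = 253.5 / (253.5 + 7430) = 0.03299.
So the output falls by 3.30 %.

3.30 %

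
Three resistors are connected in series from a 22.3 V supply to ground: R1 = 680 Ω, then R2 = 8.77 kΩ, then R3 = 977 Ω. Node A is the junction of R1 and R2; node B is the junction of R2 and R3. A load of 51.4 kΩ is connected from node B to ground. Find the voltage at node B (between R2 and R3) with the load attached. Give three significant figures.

At node B, R3 is in parallel with the load: R3‖R_L = 958.8 Ω.
Below node A the resistance is R2 + (R3‖R_L) = 9729 Ω, so V_A = 22.3 × 9729/10410 = 20.84 V.
Then V_B = V_A × (R3‖R_L)/(R2 + R3‖R_L) = 20.84 × 958.8/9729 = 2.05 V.

V ≈ 2.05 V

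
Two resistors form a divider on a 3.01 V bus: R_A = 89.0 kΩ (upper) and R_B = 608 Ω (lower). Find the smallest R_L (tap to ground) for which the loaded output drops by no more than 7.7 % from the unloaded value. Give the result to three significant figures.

R_L(min) ≈ 7.24 kΩ

Output resistance R_th = R_A‖R_B = (89000 × 608)/89610 = 603.9 Ω.
The fractional drop is R_th/(R_th + R_L); requiring this ≤ 0.0770 gives R_L ≥ R_th(1/0.0770 − 1) = 603.9 × 11.99 = 7.24 kΩ.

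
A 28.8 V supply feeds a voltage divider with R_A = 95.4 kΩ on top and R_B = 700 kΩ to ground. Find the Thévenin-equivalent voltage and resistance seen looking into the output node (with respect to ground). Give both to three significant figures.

V_th is the open-circuit tap voltage: 28.8 × 700/(95.4 + 700) = 25.3 V.
With the supply zeroed, R_A and R_B appear in parallel from the tap: R_th = R_A‖R_B = (95.4 × 700)/795.4 = 84.0 kΩ.

V_th = 25.3 V, R_th = 84.0 kΩ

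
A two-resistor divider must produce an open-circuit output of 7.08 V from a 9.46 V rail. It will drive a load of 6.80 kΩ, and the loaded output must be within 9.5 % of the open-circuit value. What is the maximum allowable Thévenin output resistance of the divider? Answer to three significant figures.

Loading drop = R_th/(R_th + R_L) ≤ 0.0950, so R_th ≤ R_L · ε/(1−ε) = 6.80 kΩ × 0.0950/0.9050 = 714 Ω.
(Any R1, R2 with R2/(R1+R2) = 0.748 and R1‖R2 ≤ 714 Ω will meet the spec.)

R_th ≤ 714 Ω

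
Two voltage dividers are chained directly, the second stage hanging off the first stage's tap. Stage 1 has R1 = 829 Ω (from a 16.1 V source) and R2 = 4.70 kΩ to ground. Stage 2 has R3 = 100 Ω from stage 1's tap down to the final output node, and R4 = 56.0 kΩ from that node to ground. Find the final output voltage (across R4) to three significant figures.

Stage 2 presents R3+R4 = 56100 Ω as a load on stage 1's tap.
Stage 1's lower leg becomes R2‖(R3+R4) = 4337 Ω, so V_mid = 16.1 × 4337/5166 = 13.52 V.
Stage 2 is itself unloaded: V_out = V_mid × R4/(R3+R4) = 13.52 × 56000/56100 = 13.5 V.

V_out ≈ 13.5 V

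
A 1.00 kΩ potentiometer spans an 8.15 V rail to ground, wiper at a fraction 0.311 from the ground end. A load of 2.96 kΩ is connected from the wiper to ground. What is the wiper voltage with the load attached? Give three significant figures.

The wiper splits the pot into (1−α)R = 689.0 Ω above and αR = 311.0 Ω below.
Lower section ‖ load = 281.4 Ω.
V_wiper = 8.15 × 281.4/(689.0 + 281.4) = 2.36 V.

V ≈ 2.36 V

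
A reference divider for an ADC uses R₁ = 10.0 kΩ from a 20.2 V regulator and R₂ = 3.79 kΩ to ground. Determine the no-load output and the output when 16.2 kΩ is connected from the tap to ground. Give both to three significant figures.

Unloaded: 5.55 V; loaded: 4.75 V

Open-circuit: V = 20.2 × 3.79/(10.0 + 3.79) = 5.55 V.
With the load, R₂ becomes R₂‖R_L = 3.071 kΩ, so V = 20.2 × 3.071/13.07 = 4.75 V.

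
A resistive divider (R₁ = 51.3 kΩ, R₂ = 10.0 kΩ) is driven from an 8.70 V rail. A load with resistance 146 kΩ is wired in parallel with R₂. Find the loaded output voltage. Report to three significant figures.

The load sits in parallel with R₂: R₂‖R_L = (10.0 × 146) / (10.0 + 146) = 9.359 kΩ.
V_out = 8.70 × 9.359 / (51.3 + 9.359) = 8.70 × 9.359/60.66 = 1.34 V.

V_out ≈ 1.34 V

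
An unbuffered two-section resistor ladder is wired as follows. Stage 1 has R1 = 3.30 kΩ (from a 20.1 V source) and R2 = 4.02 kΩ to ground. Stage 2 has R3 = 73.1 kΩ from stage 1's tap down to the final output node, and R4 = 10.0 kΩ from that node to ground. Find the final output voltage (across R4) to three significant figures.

V_out ≈ 1.30 V

Stage 2 presents R3+R4 = 83.10 kΩ as a load on stage 1's tap.
Stage 1's lower leg becomes R2‖(R3+R4) = 3.835 kΩ, so V_mid = 20.1 × 3.835/7.135 = 10.80 V.
Stage 2 is itself unloaded: V_out = V_mid × R4/(R3+R4) = 10.80 × 10.0/83.10 = 1.30 V.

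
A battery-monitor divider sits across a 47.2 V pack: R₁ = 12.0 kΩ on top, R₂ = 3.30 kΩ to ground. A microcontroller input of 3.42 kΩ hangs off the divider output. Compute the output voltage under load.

V_out ≈ 5.79 V

The load sits in parallel with R₂: R₂‖R_L = (3.30 × 3.42) / (3.30 + 3.42) = 1.679 kΩ.
V_out = 47.2 × 1.679 / (12.0 + 1.679) = 47.2 × 1.679/13.68 = 5.79 V.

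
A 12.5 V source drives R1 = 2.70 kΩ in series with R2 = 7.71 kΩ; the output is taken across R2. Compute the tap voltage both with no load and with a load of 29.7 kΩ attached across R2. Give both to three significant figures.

Unloaded: 9.26 V; loaded: 8.67 V

Open-circuit: V = 12.5 × 7.71/(2.70 + 7.71) = 9.26 V.
With the load, R2 becomes R2‖R_L = 6.121 kΩ, so V = 12.5 × 6.121/8.821 = 8.67 V.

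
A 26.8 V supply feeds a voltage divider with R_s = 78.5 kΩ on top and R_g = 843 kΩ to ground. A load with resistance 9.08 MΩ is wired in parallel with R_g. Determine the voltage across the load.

The load sits in parallel with R_g: R_g‖R_L = (843 × 9080) / (843 + 9080) = 771.4 kΩ.
V_out = 26.8 × 771.4 / (78.5 + 771.4) = 26.8 × 771.4/849.9 = 24.3 V.
(Unloaded it would have been 24.5 V.)

V_out ≈ 24.3 V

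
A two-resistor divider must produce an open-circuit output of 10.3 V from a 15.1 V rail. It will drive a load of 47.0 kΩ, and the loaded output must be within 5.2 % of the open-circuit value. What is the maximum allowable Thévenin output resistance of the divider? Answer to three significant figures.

Loading drop = R_th/(R_th + R_L) ≤ 0.0520, so R_th ≤ R_L · ε/(1−ε) = 47.0 kΩ × 0.0520/0.9480 = 2.58 kΩ.
(Any R1, R2 with R2/(R1+R2) = 0.682 and R1‖R2 ≤ 2.58 kΩ will meet the spec.)

R_th ≤ 2.58 kΩ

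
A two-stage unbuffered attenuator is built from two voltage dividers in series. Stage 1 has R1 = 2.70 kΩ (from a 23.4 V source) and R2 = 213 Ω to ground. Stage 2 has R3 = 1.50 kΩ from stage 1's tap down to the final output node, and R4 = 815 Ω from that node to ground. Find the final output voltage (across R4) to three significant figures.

V_out ≈ 0.555 V

Stage 2 presents R3+R4 = 2315 Ω as a load on stage 1's tap.
Stage 1's lower leg becomes R2‖(R3+R4) = 195.1 Ω, so V_mid = 23.4 × 195.1/2895 = 1.577 V.
Stage 2 is itself unloaded: V_out = V_mid × R4/(R3+R4) = 1.577 × 815/2315 = 0.555 V.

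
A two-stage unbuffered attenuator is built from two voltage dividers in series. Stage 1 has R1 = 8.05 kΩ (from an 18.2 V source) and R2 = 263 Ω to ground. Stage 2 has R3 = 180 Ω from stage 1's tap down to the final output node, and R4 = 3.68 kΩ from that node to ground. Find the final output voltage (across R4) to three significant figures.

V_out ≈ 0.515 V

Stage 2 presents R3+R4 = 3860 Ω as a load on stage 1's tap.
Stage 1's lower leg becomes R2‖(R3+R4) = 246.2 Ω, so V_mid = 18.2 × 246.2/8296 = 0.5402 V.
Stage 2 is itself unloaded: V_out = V_mid × R4/(R3+R4) = 0.5402 × 3680/3860 = 0.515 V.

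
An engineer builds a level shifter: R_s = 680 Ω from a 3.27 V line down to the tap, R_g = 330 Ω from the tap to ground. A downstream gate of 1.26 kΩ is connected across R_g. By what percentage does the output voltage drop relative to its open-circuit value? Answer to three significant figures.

The divider's output (Thévenin) resistance is R_s‖R_g = 222.2 Ω.
Fractional drop under load = R_th/(R_th + R_L) = 222.2 / (222.2 + 1260) = 0.1499.
So the output falls by 15.0 %.

15.0 %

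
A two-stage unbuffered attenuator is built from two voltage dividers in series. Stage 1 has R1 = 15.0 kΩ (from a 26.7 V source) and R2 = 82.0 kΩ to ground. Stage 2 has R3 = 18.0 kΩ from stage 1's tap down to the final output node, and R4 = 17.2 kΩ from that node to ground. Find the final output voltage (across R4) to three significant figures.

V_out ≈ 8.11 V

Stage 2 presents R3+R4 = 35.20 kΩ as a load on stage 1's tap.
Stage 1's lower leg becomes R2‖(R3+R4) = 24.63 kΩ, so V_mid = 26.7 × 24.63/39.63 = 16.59 V.
Stage 2 is itself unloaded: V_out = V_mid × R4/(R3+R4) = 16.59 × 17.2/35.20 = 8.11 V.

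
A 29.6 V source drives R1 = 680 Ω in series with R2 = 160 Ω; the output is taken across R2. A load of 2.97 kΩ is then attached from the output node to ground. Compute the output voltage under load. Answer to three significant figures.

The load sits in parallel with R2: R2‖R_L = (160 × 2970) / (160 + 2970) = 151.8 Ω.
V_out = 29.6 × 151.8 / (680 + 151.8) = 29.6 × 151.8/831.8 = 5.40 V.

V_out ≈ 5.40 V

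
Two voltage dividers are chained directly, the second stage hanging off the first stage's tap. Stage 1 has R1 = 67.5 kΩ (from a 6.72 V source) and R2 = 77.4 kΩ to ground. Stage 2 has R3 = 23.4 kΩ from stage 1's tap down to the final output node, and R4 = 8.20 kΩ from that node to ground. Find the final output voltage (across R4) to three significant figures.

V_out ≈ 0.435 V

Stage 2 presents R3+R4 = 31.60 kΩ as a load on stage 1's tap.
Stage 1's lower leg becomes R2‖(R3+R4) = 22.44 kΩ, so V_mid = 6.72 × 22.44/89.94 = 1.677 V.
Stage 2 is itself unloaded: V_out = V_mid × R4/(R3+R4) = 1.677 × 8.20/31.60 = 0.435 V.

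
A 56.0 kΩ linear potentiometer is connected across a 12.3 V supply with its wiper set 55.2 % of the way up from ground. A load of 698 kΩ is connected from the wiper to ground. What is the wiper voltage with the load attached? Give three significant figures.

The wiper splits the pot into (1−α)R = 25.09 kΩ above and αR = 30.91 kΩ below.
Lower section ‖ load = 29.60 kΩ.
V_wiper = 12.3 × 29.60/(25.09 + 29.60) = 6.66 V.

V ≈ 6.66 V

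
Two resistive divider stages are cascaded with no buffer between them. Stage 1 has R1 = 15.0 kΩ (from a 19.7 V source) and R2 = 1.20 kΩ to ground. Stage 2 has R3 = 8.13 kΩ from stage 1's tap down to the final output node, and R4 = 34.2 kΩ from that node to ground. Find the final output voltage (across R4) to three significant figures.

Stage 2 presents R3+R4 = 42.33 kΩ as a load on stage 1's tap.
Stage 1's lower leg becomes R2‖(R3+R4) = 1.167 kΩ, so V_mid = 19.7 × 1.167/16.17 = 1.422 V.
Stage 2 is itself unloaded: V_out = V_mid × R4/(R3+R4) = 1.422 × 34.2/42.33 = 1.15 V.

V_out ≈ 1.15 V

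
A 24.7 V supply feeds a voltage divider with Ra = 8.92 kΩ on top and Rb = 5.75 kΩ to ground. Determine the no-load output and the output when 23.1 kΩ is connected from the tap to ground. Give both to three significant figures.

Unloaded: 9.68 V; loaded: 8.41 V

Open-circuit: V = 24.7 × 5.75/(8.92 + 5.75) = 9.68 V.
With the load, Rb becomes Rb‖R_L = 4.604 kΩ, so V = 24.7 × 4.604/13.52 = 8.41 V.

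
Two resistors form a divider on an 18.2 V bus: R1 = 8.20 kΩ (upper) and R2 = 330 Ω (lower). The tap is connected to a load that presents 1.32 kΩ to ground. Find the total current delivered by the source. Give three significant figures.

R2‖R_L = 264.0 Ω, so the source sees R1 + R2‖R_L = 8464 Ω.
I = 18.2 V / 8464 Ω = 2.15 mA.

I ≈ 2.15 mA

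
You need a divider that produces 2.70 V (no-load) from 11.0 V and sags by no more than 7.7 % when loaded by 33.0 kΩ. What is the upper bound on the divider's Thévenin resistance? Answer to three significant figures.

R_th ≤ 2.75 kΩ

Loading drop = R_th/(R_th + R_L) ≤ 0.0770, so R_th ≤ R_L · ε/(1−ε) = 33.0 kΩ × 0.0770/0.9230 = 2.75 kΩ.
(Any R1, R2 with R2/(R1+R2) = 0.245 and R1‖R2 ≤ 2.75 kΩ will meet the spec.)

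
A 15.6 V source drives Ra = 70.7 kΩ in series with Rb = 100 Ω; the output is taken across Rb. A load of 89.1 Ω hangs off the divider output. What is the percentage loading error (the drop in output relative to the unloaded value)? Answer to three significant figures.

52.8 %

Unloaded V = 15.6 × 100/70800 = 0.02203 V.
Loaded: Rb‖R_L = 47.12 Ω, giving V = 15.6 × 47.12/70750 = 0.01039 V.
Drop = (0.02203 − 0.01039) / 0.02203 = 52.8 %.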